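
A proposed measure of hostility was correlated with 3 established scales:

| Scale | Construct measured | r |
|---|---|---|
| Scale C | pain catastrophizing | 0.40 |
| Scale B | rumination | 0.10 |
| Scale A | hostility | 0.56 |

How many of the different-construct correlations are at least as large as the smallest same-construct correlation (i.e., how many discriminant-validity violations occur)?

Convergent (same construct = hostility): Scale A.
Smallest convergent = 0.56. Discriminant values: 0.40, 0.10; count ≥ 0.56 → 0.

0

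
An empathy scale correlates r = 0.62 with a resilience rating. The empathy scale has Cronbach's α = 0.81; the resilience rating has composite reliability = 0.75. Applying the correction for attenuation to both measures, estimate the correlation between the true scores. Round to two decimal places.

0.80

r_true = r_obs / √(r_xx · r_yy) = 0.62 / √(0.81 × 0.75) = 0.62 / √0.6075 = 0.62 / 0.7794 ≈ 0.80.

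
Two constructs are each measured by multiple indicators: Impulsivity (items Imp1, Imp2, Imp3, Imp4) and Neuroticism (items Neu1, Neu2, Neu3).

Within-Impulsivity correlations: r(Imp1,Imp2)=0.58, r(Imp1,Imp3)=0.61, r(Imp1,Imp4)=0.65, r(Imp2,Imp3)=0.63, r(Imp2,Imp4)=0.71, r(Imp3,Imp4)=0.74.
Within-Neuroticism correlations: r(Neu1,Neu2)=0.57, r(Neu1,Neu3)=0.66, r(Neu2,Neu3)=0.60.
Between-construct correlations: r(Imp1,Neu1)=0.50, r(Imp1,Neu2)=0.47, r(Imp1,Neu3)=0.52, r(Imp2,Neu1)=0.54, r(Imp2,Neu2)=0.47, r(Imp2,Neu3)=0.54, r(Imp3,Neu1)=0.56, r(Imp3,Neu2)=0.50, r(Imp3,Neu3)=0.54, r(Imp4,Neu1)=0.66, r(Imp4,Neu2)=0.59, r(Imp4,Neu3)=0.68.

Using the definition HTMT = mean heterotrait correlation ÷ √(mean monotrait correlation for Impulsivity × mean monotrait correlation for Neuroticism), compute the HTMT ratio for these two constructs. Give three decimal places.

0.867

Mean heterotrait r = 6.57/12 = 0.5475.
Mean within-Imp = 3.92/6 = 0.6533; mean within-Neu = 1.83/3 = 0.6100.
Geometric mean = √(0.6533 × 0.6100) = 0.6313.
HTMT = 0.5475 / 0.6313 = 0.867.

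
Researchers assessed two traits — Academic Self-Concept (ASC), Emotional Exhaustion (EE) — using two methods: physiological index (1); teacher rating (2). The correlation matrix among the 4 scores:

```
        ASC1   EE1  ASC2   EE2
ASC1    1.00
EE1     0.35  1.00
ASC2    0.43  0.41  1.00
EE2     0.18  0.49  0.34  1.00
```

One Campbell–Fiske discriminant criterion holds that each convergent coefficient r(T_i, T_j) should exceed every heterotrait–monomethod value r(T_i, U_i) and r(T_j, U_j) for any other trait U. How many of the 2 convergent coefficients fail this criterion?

0

Each convergent coefficient versus the relevant comparison correlations:
ASC (methods 1·2): 0.43 vs {0.35, 0.34} → pass.
EE (methods 1·2): 0.49 vs {0.35, 0.34} → pass.
0 of 2 fail.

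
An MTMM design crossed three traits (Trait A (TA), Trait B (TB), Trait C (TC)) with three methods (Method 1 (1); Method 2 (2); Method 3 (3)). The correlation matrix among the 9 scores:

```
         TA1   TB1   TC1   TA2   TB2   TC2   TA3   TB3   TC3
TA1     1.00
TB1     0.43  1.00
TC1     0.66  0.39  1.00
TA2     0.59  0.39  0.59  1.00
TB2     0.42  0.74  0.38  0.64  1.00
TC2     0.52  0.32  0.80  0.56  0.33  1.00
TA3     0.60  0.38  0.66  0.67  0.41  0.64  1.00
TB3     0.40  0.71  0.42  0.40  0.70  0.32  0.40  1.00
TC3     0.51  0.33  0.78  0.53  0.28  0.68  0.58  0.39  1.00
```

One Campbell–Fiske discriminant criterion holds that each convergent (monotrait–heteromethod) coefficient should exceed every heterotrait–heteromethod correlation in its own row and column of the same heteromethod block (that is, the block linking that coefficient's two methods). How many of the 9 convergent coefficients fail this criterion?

2

Convergent coefficients and their comparison sets:
TA (methods 1·2): 0.59 vs {0.42, 0.39, 0.52, 0.59} → fail.
TA (methods 1·3): 0.60 vs {0.40, 0.38, 0.51, 0.66} → fail.
TA (methods 2·3): 0.67 vs {0.40, 0.41, 0.53, 0.64} → pass.
TB (methods 1·2): 0.74 vs {0.39, 0.42, 0.32, 0.38} → pass.
TB (methods 1·3): 0.71 vs {0.38, 0.40, 0.33, 0.42} → pass.
TB (methods 2·3): 0.70 vs {0.41, 0.40, 0.28, 0.32} → pass.
TC (methods 1·2): 0.80 vs {0.59, 0.52, 0.38, 0.32} → pass.
TC (methods 1·3): 0.78 vs {0.66, 0.51, 0.42, 0.33} → pass.
TC (methods 2·3): 0.68 vs {0.64, 0.53, 0.32, 0.28} → pass.
2 of 9 fail.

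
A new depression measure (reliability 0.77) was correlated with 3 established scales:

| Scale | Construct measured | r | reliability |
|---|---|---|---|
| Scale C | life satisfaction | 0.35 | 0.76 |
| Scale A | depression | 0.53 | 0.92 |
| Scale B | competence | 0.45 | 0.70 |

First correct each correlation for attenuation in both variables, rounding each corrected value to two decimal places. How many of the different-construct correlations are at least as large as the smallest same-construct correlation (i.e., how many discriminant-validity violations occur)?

0

Disattenuated r (r / √(r_scale · r_new)):
  Scale C (disc): 0.35 / √(0.76·0.77) = 0.46
  Scale A (conv): 0.53 / √(0.92·0.77) = 0.63
  Scale B (disc): 0.45 / √(0.70·0.77) = 0.61
Smallest convergent = 0.63. Discriminant values: 0.46, 0.61; count ≥ 0.63 → 0.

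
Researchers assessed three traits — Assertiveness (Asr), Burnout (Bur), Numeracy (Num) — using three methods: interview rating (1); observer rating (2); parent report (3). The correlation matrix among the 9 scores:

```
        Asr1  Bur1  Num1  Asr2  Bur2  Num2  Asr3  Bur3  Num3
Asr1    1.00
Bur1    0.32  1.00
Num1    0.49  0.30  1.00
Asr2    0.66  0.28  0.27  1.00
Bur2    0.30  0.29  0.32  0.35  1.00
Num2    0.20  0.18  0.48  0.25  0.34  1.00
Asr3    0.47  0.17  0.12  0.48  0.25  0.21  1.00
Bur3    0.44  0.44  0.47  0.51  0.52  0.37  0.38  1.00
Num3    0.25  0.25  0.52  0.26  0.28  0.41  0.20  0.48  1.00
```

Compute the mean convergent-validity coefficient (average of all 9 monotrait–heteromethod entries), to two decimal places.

0.47

Convergent values: 0.66, 0.47, 0.48, 0.29, 0.44, 0.52, 0.48, 0.52, 0.41; mean = 4.27/9 = 0.47.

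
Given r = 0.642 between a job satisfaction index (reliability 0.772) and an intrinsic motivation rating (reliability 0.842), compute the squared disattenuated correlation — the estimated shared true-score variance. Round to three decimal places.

0.634

Disattenuated r = 0.642 / √(0.772 × 0.842) = 0.642 / 0.8062 = 0.7963.
Shared true-score variance = 0.7963² = 0.6341 ≈ 0.634.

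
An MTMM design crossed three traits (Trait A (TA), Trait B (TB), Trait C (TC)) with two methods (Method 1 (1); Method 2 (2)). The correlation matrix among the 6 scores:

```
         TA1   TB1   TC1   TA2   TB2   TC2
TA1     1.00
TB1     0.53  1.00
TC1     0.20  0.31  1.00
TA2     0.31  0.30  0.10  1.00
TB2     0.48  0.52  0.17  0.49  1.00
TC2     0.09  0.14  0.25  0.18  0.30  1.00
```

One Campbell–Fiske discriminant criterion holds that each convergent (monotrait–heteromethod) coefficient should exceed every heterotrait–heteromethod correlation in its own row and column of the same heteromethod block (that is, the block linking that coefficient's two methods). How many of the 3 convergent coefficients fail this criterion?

Convergent coefficients and their comparison sets:
TA (methods 1·2): 0.31 vs {0.48, 0.30, 0.09, 0.10} → fail.
TB (methods 1·2): 0.52 vs {0.30, 0.48, 0.14, 0.17} → pass.
TC (methods 1·2): 0.25 vs {0.10, 0.09, 0.17, 0.14} → pass.
1 of 3 fail.

1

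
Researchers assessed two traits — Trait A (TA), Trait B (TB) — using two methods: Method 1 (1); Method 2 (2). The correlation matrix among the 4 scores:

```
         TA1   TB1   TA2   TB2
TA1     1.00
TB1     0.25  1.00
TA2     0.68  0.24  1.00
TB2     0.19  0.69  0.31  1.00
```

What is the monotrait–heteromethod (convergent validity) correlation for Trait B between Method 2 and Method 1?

0.69

Same trait (TB), different methods: r(TB2, TB1) = 0.69.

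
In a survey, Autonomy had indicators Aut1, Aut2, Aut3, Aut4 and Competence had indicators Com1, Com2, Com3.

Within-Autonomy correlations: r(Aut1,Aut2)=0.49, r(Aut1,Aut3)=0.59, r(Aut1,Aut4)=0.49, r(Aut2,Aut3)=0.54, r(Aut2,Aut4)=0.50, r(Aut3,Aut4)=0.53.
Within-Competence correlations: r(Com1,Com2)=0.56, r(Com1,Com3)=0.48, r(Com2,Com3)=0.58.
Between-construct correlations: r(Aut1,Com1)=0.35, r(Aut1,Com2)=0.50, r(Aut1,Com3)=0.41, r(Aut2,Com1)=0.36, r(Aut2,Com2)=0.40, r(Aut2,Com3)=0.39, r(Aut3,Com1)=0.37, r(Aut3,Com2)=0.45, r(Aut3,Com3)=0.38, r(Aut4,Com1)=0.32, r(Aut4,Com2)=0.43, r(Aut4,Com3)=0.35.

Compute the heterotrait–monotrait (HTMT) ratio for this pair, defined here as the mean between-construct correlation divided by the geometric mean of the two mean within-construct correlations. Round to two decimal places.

0.74

Between-construct mean = 4.71/12 = 0.3925.
Mean within-Aut = 3.14/6 = 0.5233; mean within-Com = 1.62/3 = 0.5400.
Geometric mean = √(0.5233 × 0.5400) = 0.5316.
HTMT = 0.3925 / 0.5316 = 0.74.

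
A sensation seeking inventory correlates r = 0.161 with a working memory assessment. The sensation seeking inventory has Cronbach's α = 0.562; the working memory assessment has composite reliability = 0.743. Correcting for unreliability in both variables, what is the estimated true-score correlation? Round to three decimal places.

r_true = r_obs / √(r_xx · r_yy) = 0.161 / √(0.562 × 0.743) = 0.161 / √0.417566 = 0.161 / 0.6462 ≈ 0.249.

0.249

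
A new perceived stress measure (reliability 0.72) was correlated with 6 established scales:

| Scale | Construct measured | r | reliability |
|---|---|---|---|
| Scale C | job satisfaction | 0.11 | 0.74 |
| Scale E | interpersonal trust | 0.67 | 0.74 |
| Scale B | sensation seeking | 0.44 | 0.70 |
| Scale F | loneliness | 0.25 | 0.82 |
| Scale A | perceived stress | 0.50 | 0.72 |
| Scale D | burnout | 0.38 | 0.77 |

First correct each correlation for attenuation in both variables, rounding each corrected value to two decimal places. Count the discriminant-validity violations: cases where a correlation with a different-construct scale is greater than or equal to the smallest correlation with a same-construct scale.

1

Disattenuated r (r / √(r_scale · r_new)):
  Scale C (disc): 0.11 / √(0.74·0.72) = 0.15
  Scale E (disc): 0.67 / √(0.74·0.72) = 0.92
  Scale B (disc): 0.44 / √(0.70·0.72) = 0.62
  Scale F (disc): 0.25 / √(0.82·0.72) = 0.33
  Scale A (conv): 0.50 / √(0.72·0.72) = 0.69
  Scale D (disc): 0.38 / √(0.77·0.72) = 0.51
Smallest convergent = 0.69. Discriminant values: 0.15, 0.92, 0.62, 0.33, 0.51; count ≥ 0.69 → 1.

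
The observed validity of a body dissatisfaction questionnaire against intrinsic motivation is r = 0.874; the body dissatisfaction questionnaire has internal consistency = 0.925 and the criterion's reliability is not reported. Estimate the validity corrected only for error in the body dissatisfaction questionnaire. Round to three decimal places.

Single correction: r_c = r_obs / √r_xx = 0.874 / √0.925 = 0.874 / 0.9618 ≈ 0.909.

0.909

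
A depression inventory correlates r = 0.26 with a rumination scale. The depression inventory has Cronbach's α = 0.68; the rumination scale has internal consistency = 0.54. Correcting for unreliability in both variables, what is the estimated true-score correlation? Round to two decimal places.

0.43

r_true = r_obs / √(r_xx · r_yy) = 0.26 / √(0.68 × 0.54) = 0.26 / √0.3672 = 0.26 / 0.6060 ≈ 0.43.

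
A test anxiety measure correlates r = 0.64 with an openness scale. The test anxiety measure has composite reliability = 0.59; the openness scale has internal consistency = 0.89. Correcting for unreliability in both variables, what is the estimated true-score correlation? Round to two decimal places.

0.88

r_true = r_obs / √(r_xx · r_yy) = 0.64 / √(0.59 × 0.89) = 0.64 / √0.5251 = 0.64 / 0.7246 ≈ 0.88.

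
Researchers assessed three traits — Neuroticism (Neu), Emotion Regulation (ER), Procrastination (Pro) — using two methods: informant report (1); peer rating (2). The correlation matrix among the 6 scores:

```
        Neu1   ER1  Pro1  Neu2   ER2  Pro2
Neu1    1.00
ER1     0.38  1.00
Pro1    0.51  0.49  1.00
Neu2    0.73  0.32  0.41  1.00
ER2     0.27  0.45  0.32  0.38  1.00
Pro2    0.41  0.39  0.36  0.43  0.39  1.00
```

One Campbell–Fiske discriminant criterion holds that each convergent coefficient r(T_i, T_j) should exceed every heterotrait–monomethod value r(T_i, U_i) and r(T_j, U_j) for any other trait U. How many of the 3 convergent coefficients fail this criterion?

2

Convergent coefficients and their comparison sets:
Neu (methods 1·2): 0.73 vs {0.38, 0.38, 0.51, 0.43} → pass.
ER (methods 1·2): 0.45 vs {0.38, 0.38, 0.49, 0.39} → fail.
Pro (methods 1·2): 0.36 vs {0.51, 0.43, 0.49, 0.39} → fail.
2 of 3 fail.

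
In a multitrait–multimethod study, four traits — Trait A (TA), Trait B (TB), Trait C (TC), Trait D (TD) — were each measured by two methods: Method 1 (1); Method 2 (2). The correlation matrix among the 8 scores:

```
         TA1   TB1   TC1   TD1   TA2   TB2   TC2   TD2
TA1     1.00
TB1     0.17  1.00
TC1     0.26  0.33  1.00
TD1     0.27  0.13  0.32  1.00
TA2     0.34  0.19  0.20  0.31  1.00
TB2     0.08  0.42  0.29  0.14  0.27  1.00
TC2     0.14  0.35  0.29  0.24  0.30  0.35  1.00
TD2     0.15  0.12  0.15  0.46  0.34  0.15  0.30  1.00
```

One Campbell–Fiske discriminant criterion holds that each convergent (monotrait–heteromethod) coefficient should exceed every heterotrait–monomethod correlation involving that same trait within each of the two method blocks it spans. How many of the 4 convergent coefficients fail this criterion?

Checking each validity diagonal entry against its comparison values:
TA (methods 1·2): 0.34 vs {0.17, 0.27, 0.26, 0.30, 0.27, 0.34} → fail.
TB (methods 1·2): 0.42 vs {0.17, 0.27, 0.33, 0.35, 0.13, 0.15} → pass.
TC (methods 1·2): 0.29 vs {0.26, 0.30, 0.33, 0.35, 0.32, 0.30} → fail.
TD (methods 1·2): 0.46 vs {0.27, 0.34, 0.13, 0.15, 0.32, 0.30} → pass.
2 of 4 fail.

2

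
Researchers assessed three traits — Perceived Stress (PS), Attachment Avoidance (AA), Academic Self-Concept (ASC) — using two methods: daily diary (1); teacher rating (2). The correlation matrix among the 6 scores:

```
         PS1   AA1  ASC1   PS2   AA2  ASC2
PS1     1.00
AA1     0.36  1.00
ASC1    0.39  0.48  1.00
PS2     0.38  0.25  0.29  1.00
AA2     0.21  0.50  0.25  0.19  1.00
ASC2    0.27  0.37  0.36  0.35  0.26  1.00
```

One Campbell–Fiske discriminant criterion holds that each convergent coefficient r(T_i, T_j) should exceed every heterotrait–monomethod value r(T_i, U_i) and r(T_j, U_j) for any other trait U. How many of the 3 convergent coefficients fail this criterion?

Convergent coefficients and their comparison sets:
PS (methods 1·2): 0.38 vs {0.36, 0.19, 0.39, 0.35} → fail.
AA (methods 1·2): 0.50 vs {0.36, 0.19, 0.48, 0.26} → pass.
ASC (methods 1·2): 0.36 vs {0.39, 0.35, 0.48, 0.26} → fail.
2 of 3 fail.

2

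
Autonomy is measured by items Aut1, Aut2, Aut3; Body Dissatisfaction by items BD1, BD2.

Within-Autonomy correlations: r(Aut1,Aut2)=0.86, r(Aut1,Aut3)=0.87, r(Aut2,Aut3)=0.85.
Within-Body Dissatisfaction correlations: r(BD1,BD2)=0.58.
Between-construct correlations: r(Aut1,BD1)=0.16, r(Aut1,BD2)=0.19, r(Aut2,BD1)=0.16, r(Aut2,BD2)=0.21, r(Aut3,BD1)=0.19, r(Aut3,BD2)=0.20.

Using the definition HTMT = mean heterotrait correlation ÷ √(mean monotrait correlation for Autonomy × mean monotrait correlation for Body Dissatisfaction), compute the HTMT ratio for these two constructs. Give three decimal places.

0.262

Mean between = 1.11/6 = 0.1850.
Mean within-Aut = 2.58/3 = 0.8600; mean within-BD = 0.58/1 = 0.5800.
Geometric mean = √(0.8600 × 0.5800) = 0.7063.
HTMT = 0.1850 / 0.7063 = 0.262.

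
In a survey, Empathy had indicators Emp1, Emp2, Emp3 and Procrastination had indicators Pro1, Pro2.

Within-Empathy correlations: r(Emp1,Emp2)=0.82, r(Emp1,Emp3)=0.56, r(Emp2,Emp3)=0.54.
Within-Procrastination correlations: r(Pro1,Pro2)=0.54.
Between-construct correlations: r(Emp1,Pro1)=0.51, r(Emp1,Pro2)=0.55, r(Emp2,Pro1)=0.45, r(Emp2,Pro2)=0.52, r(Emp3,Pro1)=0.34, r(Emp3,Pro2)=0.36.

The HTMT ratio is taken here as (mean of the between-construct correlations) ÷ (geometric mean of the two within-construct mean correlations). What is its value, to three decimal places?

0.774

Mean between = 2.73/6 = 0.4550.
Mean within-Emp = 1.92/3 = 0.6400; mean within-Pro = 0.54/1 = 0.5400.
Geometric mean = √(0.6400 × 0.5400) = 0.5879.
HTMT = 0.4550 / 0.5879 = 0.774.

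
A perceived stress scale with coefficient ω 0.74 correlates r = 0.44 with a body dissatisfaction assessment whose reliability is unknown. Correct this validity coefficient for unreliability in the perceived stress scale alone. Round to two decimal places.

Single correction: r_c = r_obs / √r_xx = 0.44 / √0.74 = 0.44 / 0.8602 ≈ 0.51.

0.51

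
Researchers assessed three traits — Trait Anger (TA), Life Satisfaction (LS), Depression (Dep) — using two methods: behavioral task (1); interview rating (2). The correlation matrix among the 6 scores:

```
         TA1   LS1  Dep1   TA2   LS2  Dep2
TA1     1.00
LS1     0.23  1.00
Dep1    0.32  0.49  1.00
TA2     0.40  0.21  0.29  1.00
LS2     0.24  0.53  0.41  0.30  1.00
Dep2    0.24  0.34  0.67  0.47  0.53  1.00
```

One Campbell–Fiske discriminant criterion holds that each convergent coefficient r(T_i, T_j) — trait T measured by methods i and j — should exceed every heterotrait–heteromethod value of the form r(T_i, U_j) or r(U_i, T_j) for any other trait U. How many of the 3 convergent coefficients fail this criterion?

Each convergent coefficient versus the relevant comparison correlations:
TA (methods 1·2): 0.40 vs {0.24, 0.21, 0.24, 0.29} → pass.
LS (methods 1·2): 0.53 vs {0.21, 0.24, 0.34, 0.41} → pass.
Dep (methods 1·2): 0.67 vs {0.29, 0.24, 0.41, 0.34} → pass.
0 of 3 fail.

0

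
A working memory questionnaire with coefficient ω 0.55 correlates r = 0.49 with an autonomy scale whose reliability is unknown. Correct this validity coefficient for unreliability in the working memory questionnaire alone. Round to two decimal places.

0.66

Single correction: r_c = r_obs / √r_xx = 0.49 / √0.55 = 0.49 / 0.7416 ≈ 0.66.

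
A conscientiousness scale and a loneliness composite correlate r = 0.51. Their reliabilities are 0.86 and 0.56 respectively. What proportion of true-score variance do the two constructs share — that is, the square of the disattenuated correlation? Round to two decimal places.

0.54

Disattenuated r = 0.51 / √(0.86 × 0.56) = 0.51 / 0.6940 = 0.7349.
Shared true-score variance = 0.7349² = 0.5401 ≈ 0.54.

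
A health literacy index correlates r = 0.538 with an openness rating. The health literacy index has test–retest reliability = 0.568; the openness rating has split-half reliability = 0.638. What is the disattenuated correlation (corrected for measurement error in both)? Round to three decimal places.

0.894

r_true = r_obs / √(r_xx · r_yy) = 0.538 / √(0.568 × 0.638) = 0.538 / √0.362384 = 0.538 / 0.6020 ≈ 0.894.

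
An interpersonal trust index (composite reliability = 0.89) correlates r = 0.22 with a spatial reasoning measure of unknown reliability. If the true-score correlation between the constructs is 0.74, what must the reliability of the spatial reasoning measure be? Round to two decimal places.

0.10

r_true = r_obs / √(r_xx · r_yy) ⇒ 0.74 = 0.22 / √(0.89 · r_yy).
√(0.89 · r_yy) = 0.22 / 0.74 = 0.2973; 0.89 · r_yy = 0.0884; r_yy = 0.0884 / 0.89 ≈ 0.10.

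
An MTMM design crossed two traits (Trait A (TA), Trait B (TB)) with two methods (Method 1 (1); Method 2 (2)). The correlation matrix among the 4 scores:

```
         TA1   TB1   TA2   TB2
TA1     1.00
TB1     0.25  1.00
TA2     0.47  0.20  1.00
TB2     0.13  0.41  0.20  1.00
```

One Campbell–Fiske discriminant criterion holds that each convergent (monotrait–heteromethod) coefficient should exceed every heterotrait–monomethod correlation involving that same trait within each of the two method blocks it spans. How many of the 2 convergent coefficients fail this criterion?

0

Each convergent coefficient versus the relevant comparison correlations:
TA (methods 1·2): 0.47 vs {0.25, 0.20} → pass.
TB (methods 1·2): 0.41 vs {0.25, 0.20} → pass.
0 of 2 fail.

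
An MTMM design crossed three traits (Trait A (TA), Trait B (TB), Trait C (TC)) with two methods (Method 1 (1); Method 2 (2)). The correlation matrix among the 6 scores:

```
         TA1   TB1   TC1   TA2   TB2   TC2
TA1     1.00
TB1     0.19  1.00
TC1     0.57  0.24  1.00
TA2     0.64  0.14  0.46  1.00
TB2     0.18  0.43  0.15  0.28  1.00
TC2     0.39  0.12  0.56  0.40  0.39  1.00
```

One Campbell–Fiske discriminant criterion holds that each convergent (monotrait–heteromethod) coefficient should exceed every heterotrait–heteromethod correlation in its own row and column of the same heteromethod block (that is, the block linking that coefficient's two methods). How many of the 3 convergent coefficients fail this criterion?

Each convergent coefficient versus the relevant comparison correlations:
TA (methods 1·2): 0.64 vs {0.18, 0.14, 0.39, 0.46} → pass.
TB (methods 1·2): 0.43 vs {0.14, 0.18, 0.12, 0.15} → pass.
TC (methods 1·2): 0.56 vs {0.46, 0.39, 0.15, 0.12} → pass.
0 of 3 fail.

0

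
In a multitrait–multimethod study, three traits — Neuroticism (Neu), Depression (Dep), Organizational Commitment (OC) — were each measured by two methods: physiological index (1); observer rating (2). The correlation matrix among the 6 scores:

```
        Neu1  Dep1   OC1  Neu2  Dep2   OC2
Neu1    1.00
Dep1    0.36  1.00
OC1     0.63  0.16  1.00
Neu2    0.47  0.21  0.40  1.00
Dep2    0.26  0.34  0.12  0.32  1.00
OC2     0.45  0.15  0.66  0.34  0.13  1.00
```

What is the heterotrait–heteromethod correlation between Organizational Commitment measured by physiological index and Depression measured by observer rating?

Different traits and methods: r(OC1, Dep2) = 0.12.

0.12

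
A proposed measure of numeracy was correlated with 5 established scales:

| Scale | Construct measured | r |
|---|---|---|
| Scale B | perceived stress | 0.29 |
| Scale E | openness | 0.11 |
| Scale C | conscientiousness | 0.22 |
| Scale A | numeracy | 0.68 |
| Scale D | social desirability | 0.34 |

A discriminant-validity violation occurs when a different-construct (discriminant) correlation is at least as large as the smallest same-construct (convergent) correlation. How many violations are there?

Convergent (same construct = numeracy): Scale A.
Smallest convergent = 0.68. Discriminant values: 0.29, 0.11, 0.22, 0.34; count ≥ 0.68 → 0.

0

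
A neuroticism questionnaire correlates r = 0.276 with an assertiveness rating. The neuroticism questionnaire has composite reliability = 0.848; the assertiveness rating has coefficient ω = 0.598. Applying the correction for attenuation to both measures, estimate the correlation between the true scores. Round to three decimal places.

r_true = r_obs / √(r_xx · r_yy) = 0.276 / √(0.848 × 0.598) = 0.276 / √0.507104 = 0.276 / 0.7121 ≈ 0.388.

0.388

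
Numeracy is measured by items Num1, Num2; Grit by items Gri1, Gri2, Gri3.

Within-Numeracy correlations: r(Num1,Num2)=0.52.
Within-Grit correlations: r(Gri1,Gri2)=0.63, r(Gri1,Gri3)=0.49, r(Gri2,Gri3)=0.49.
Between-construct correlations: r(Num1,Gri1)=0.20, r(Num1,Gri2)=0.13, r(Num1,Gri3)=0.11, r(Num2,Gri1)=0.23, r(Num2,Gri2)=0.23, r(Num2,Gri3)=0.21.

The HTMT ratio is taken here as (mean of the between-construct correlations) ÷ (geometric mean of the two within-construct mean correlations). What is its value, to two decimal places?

0.35

Mean between = 1.11/6 = 0.1850.
Mean within-Num = 0.52/1 = 0.5200; mean within-Gri = 1.61/3 = 0.5367.
Geometric mean = √(0.5200 × 0.5367) = 0.5283.
HTMT = 0.1850 / 0.5283 = 0.35.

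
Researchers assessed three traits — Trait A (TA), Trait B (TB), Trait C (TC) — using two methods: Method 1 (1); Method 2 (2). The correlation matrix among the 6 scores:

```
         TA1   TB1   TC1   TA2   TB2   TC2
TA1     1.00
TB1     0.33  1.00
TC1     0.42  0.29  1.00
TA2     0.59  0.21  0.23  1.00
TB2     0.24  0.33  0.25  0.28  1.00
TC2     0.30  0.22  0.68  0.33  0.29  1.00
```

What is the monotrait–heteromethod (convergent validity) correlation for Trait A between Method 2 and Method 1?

0.59

Same trait (TA), different methods: r(TA2, TA1) = 0.59.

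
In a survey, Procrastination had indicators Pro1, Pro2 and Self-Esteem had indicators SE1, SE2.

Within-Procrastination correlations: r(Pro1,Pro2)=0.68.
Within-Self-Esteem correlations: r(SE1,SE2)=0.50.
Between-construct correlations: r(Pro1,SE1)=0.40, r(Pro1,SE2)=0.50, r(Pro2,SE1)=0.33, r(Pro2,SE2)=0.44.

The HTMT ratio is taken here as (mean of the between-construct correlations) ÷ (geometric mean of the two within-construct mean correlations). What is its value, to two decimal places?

0.72

Mean between = 1.67/4 = 0.4175.
Mean within-Pro = 0.68/1 = 0.6800; mean within-SE = 0.50/1 = 0.5000.
Geometric mean = √(0.6800 × 0.5000) = 0.5831.
HTMT = 0.4175 / 0.5831 = 0.72.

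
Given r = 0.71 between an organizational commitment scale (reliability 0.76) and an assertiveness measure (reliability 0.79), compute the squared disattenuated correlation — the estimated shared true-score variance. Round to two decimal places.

Disattenuated r = 0.71 / √(0.76 × 0.79) = 0.71 / 0.7749 = 0.9162.
Shared true-score variance = 0.9162² = 0.8394 ≈ 0.84.

0.84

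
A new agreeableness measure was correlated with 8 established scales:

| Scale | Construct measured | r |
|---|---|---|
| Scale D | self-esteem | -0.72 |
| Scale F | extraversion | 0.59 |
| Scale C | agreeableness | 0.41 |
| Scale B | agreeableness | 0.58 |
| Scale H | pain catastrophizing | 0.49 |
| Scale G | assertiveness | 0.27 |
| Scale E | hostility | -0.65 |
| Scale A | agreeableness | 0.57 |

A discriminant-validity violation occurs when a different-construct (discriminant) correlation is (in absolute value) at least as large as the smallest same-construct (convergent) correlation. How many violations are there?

4

Convergent (same construct = agreeableness): Scale C, Scale B, Scale A.
Smallest convergent = 0.41. Discriminant |r|: 0.72, 0.59, 0.49, 0.27, 0.65; count ≥ 0.41 → 4.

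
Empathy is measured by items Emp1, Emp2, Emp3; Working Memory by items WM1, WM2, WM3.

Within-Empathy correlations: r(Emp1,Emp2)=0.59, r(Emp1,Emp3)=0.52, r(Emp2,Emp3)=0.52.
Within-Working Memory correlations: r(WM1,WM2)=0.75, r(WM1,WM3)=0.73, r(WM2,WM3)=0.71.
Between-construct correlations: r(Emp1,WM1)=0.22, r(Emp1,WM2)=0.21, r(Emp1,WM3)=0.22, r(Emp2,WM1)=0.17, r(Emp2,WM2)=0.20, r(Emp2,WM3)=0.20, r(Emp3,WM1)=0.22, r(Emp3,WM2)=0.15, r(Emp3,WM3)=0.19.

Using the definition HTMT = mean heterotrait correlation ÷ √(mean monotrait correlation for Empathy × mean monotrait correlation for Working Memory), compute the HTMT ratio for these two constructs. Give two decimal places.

0.31

Mean between = 1.78/9 = 0.1978.
Mean within-Emp = 1.63/3 = 0.5433; mean within-WM = 2.19/3 = 0.7300.
Geometric mean = √(0.5433 × 0.7300) = 0.6298.
HTMT = 0.1978 / 0.6298 = 0.31.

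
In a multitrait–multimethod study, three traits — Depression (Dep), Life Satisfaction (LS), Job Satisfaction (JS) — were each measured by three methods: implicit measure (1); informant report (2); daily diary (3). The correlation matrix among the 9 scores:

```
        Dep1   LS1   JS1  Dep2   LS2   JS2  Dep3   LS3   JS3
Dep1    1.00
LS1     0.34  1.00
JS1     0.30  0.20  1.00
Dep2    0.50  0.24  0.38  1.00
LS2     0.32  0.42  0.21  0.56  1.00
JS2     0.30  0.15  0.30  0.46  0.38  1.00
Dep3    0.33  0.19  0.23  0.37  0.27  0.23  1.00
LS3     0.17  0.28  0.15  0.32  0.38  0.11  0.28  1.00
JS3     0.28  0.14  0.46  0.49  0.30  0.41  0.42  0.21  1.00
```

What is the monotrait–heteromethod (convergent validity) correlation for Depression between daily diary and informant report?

0.37

Same trait (Dep), different methods: r(Dep3, Dep2) = 0.37.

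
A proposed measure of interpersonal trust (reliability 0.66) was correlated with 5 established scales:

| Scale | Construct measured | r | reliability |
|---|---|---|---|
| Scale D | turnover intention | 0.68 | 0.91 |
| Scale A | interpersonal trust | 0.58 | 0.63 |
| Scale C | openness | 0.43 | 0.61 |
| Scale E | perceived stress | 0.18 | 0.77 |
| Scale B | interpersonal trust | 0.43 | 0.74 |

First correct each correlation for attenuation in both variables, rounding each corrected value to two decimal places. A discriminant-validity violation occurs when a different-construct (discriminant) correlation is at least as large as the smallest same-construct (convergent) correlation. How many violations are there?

2

Disattenuated r (r / √(r_scale · r_new)):
  Scale D (disc): 0.68 / √(0.91·0.66) = 0.88
  Scale A (conv): 0.58 / √(0.63·0.66) = 0.90
  Scale C (disc): 0.43 / √(0.61·0.66) = 0.68
  Scale E (disc): 0.18 / √(0.77·0.66) = 0.25
  Scale B (conv): 0.43 / √(0.74·0.66) = 0.62
Smallest convergent = 0.62. Discriminant values: 0.88, 0.68, 0.25; count ≥ 0.62 → 2.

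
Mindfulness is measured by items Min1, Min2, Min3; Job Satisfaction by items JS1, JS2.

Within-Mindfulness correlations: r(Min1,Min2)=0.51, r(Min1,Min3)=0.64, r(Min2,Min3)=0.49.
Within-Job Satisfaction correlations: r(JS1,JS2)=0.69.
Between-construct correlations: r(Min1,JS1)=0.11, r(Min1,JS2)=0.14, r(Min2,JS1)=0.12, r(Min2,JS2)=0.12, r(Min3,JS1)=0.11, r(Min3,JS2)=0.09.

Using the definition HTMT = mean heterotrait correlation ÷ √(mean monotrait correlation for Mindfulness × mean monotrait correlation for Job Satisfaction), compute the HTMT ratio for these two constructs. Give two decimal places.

0.19

Mean between = 0.69/6 = 0.1150.
Mean within-Min = 1.64/3 = 0.5467; mean within-JS = 0.69/1 = 0.6900.
Geometric mean = √(0.5467 × 0.6900) = 0.6142.
HTMT = 0.1150 / 0.6142 = 0.19.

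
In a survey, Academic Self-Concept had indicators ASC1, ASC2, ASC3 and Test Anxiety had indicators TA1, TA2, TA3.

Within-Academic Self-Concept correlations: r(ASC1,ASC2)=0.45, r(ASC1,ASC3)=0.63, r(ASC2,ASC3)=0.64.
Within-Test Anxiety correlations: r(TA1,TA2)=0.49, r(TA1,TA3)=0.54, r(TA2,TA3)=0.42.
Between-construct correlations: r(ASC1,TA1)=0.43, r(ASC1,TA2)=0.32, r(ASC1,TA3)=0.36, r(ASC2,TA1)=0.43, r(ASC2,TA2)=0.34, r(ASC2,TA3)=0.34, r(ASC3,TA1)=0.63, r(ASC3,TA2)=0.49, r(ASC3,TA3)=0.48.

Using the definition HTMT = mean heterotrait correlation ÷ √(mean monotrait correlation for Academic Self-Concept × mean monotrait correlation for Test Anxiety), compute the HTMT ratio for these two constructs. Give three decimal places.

Mean heterotrait r = 3.82/9 = 0.4244.
Mean within-ASC = 1.72/3 = 0.5733; mean within-TA = 1.45/3 = 0.4833.
Geometric mean = √(0.5733 × 0.4833) = 0.5264.
HTMT = 0.4244 / 0.5264 = 0.806.

0.806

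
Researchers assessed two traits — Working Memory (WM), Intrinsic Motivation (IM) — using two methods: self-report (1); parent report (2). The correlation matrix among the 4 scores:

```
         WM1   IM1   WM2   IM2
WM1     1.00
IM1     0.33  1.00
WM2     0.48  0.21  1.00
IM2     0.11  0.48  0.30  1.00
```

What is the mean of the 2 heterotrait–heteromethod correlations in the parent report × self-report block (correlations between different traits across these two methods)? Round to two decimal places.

0.16

HTHM values (method 2 × method 1): 0.21, 0.11; mean = 0.32/2 = 0.16.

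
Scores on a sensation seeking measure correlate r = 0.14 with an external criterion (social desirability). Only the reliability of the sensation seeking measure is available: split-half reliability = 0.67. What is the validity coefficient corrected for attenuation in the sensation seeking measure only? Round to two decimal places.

Single correction: r_c = r_obs / √r_xx = 0.14 / √0.67 = 0.14 / 0.8185 ≈ 0.17.

0.17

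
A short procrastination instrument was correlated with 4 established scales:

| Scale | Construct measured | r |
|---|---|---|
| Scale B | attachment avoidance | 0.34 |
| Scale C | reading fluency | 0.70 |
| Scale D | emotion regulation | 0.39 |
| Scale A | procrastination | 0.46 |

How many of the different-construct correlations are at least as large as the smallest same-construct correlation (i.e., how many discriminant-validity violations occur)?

Convergent (same construct = procrastination): Scale A.
Smallest convergent = 0.46. Discriminant values: 0.34, 0.70, 0.39; count ≥ 0.46 → 1.

1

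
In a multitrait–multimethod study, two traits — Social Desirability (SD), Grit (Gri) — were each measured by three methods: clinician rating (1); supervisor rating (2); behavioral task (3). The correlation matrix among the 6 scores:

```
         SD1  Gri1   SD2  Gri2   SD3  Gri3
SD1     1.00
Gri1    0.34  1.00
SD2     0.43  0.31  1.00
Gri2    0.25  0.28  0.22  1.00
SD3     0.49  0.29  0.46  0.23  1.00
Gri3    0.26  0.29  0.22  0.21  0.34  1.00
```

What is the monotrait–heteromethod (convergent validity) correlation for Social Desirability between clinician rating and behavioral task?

0.49

Same trait (SD), different methods: r(SD1, SD3) = 0.49.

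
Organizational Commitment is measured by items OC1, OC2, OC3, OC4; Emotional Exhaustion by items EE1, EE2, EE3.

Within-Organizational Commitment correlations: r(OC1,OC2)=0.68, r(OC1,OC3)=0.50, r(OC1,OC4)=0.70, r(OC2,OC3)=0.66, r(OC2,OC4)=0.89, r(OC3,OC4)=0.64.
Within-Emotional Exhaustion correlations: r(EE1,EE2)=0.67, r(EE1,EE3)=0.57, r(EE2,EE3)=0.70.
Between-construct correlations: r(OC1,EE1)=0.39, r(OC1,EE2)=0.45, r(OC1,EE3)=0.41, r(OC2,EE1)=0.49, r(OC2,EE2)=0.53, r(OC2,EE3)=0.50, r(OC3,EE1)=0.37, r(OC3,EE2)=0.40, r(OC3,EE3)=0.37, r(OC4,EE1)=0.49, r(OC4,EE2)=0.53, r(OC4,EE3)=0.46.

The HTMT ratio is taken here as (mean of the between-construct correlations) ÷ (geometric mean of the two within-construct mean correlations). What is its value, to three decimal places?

0.678

Mean heterotrait r = 5.39/12 = 0.4492.
Mean within-OC = 4.07/6 = 0.6783; mean within-EE = 1.94/3 = 0.6467.
Geometric mean = √(0.6783 × 0.6467) = 0.6623.
HTMT = 0.4492 / 0.6623 = 0.678.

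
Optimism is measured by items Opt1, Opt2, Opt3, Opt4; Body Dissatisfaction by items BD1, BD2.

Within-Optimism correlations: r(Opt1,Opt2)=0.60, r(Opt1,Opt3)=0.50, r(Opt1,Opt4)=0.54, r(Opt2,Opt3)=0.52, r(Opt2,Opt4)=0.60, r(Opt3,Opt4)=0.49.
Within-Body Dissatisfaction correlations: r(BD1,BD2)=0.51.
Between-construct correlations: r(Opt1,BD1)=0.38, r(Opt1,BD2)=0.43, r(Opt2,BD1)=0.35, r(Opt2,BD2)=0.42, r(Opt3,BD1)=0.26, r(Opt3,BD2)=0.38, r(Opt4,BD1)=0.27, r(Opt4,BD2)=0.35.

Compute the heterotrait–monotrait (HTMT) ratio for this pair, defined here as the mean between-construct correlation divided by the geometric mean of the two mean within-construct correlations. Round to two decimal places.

Mean between = 2.84/8 = 0.3550.
Mean within-Opt = 3.25/6 = 0.5417; mean within-BD = 0.51/1 = 0.5100.
Geometric mean = √(0.5417 × 0.5100) = 0.5256.
HTMT = 0.3550 / 0.5256 = 0.68.

0.68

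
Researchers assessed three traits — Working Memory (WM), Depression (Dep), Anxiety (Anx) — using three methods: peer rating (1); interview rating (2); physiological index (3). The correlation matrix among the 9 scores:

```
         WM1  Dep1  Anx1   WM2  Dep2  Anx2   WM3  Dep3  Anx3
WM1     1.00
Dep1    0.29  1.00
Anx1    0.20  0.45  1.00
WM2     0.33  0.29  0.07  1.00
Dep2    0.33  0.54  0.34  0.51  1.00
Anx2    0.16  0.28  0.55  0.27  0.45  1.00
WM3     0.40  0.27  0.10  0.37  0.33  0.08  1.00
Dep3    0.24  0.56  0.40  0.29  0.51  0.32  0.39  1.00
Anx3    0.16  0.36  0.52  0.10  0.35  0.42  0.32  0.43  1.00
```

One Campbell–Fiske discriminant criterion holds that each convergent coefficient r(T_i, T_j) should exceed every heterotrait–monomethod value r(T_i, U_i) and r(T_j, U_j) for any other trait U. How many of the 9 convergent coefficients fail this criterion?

Convergent coefficients and their comparison sets:
WM (methods 1·2): 0.33 vs {0.29, 0.51, 0.20, 0.27} → fail.
WM (methods 1·3): 0.40 vs {0.29, 0.39, 0.20, 0.32} → pass.
WM (methods 2·3): 0.37 vs {0.51, 0.39, 0.27, 0.32} → fail.
Dep (methods 1·2): 0.54 vs {0.29, 0.51, 0.45, 0.45} → pass.
Dep (methods 1·3): 0.56 vs {0.29, 0.39, 0.45, 0.43} → pass.
Dep (methods 2·3): 0.51 vs {0.51, 0.39, 0.45, 0.43} → fail.
Anx (methods 1·2): 0.55 vs {0.20, 0.27, 0.45, 0.45} → pass.
Anx (methods 1·3): 0.52 vs {0.20, 0.32, 0.45, 0.43} → pass.
Anx (methods 2·3): 0.42 vs {0.27, 0.32, 0.45, 0.43} → fail.
4 of 9 fail.

4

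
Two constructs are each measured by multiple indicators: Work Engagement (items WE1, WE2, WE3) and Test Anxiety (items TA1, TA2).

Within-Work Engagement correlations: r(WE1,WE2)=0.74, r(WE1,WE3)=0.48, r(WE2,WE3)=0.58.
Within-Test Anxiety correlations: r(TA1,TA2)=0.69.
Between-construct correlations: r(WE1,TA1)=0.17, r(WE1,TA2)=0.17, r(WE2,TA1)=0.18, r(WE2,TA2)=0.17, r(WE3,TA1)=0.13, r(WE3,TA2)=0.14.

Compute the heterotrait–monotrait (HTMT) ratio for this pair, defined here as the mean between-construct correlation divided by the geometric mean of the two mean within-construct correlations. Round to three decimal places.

Between-construct mean = 0.96/6 = 0.1600.
Mean within-WE = 1.80/3 = 0.6000; mean within-TA = 0.69/1 = 0.6900.
Geometric mean = √(0.6000 × 0.6900) = 0.6434.
HTMT = 0.1600 / 0.6434 = 0.249.

0.249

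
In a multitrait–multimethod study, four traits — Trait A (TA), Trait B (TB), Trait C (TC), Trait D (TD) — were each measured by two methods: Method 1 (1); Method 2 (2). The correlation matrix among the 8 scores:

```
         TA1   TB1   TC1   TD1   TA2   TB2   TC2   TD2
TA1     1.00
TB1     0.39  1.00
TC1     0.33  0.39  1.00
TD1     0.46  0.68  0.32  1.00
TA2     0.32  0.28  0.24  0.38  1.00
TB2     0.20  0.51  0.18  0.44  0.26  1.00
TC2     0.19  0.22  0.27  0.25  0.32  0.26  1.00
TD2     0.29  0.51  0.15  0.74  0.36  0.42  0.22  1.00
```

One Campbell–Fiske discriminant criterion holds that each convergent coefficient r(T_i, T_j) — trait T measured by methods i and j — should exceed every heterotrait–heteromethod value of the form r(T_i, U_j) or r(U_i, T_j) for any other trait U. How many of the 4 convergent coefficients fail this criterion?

2

Convergent coefficients and their comparison sets:
TA (methods 1·2): 0.32 vs {0.20, 0.28, 0.19, 0.24, 0.29, 0.38} → fail.
TB (methods 1·2): 0.51 vs {0.28, 0.20, 0.22, 0.18, 0.51, 0.44} → fail.
TC (methods 1·2): 0.27 vs {0.24, 0.19, 0.18, 0.22, 0.15, 0.25} → pass.
TD (methods 1·2): 0.74 vs {0.38, 0.29, 0.44, 0.51, 0.25, 0.15} → pass.
2 of 4 fail.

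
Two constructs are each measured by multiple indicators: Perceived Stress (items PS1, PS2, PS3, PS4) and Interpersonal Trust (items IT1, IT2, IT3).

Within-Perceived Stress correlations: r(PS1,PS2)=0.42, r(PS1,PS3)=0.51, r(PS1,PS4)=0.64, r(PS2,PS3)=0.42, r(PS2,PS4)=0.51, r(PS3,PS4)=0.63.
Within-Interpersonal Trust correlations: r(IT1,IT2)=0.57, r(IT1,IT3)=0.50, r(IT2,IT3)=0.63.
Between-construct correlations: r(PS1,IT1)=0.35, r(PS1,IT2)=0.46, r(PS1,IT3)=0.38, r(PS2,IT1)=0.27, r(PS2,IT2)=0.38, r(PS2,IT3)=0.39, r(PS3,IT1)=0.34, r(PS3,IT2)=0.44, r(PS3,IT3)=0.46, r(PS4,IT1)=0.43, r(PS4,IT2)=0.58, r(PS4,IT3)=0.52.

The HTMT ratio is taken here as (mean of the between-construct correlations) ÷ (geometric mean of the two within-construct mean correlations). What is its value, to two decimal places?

0.77

Between-construct mean = 5.00/12 = 0.4167.
Mean within-PS = 3.13/6 = 0.5217; mean within-IT = 1.70/3 = 0.5667.
Geometric mean = √(0.5217 × 0.5667) = 0.5437.
HTMT = 0.4167 / 0.5437 = 0.77.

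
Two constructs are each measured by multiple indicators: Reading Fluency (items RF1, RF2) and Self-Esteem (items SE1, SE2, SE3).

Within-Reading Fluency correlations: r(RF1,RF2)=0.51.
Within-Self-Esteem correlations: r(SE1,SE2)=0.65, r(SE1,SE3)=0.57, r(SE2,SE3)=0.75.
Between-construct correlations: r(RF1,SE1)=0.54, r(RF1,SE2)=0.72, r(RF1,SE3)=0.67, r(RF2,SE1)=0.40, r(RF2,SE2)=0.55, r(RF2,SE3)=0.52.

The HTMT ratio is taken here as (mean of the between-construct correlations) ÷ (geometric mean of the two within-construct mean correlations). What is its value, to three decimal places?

0.979

Between-construct mean = 3.40/6 = 0.5667.
Mean within-RF = 0.51/1 = 0.5100; mean within-SE = 1.97/3 = 0.6567.
Geometric mean = √(0.5100 × 0.6567) = 0.5787.
HTMT = 0.5667 / 0.5787 = 0.979.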